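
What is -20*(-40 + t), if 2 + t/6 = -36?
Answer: 5360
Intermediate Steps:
t = -228 (t = -12 + 6*(-36) = -12 - 216 = -228)
-20*(-40 + t) = -20*(-40 - 228) = -20*(-268) = 5360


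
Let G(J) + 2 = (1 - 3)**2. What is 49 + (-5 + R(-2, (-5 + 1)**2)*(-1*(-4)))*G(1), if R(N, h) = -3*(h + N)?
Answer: -297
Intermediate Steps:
R(N, h) = -3*N - 3*h (R(N, h) = -3*(N + h) = -3*N - 3*h)
G(J) = 2 (G(J) = -2 + (1 - 3)**2 = -2 + (-2)**2 = -2 + 4 = 2)
49 + (-5 + R(-2, (-5 + 1)**2)*(-1*(-4)))*G(1) = 49 + (-5 + (-3*(-2) - 3*(-5 + 1)**2)*(-1*(-4)))*2 = 49 + (-5 + (6 - 3*(-4)**2)*4)*2 = 49 + (-5 + (6 - 3*16)*4)*2 = 49 + (-5 + (6 - 48)*4)*2 = 49 + (-5 - 42*4)*2 = 49 + (-5 - 168)*2 = 49 - 173*2 = 49 - 346 = -297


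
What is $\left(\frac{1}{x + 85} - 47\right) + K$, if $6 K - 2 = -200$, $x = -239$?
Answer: $- \frac{12321}{154} \approx -80.006$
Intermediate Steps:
$K = -33$ ($K = \frac{1}{3} + \frac{1}{6} \left(-200\right) = \frac{1}{3} - \frac{100}{3} = -33$)
$\left(\frac{1}{x + 85} - 47\right) + K = \left(\frac{1}{-239 + 85} - 47\right) - 33 = \left(\frac{1}{-154} - 47\right) - 33 = \left(- \frac{1}{154} - 47\right) - 33 = - \frac{7239}{154} - 33 = - \frac{12321}{154}$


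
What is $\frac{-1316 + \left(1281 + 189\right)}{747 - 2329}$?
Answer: $- \frac{11}{113} \approx -0.097345$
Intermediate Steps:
$\frac{-1316 + \left(1281 + 189\right)}{747 - 2329} = \frac{-1316 + 1470}{-1582} = 154 \left(- \frac{1}{1582}\right) = - \frac{11}{113}$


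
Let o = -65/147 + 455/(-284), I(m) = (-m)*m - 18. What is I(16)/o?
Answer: 11438952/85345 ≈ 134.03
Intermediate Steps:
I(m) = -18 - m**2 (I(m) = -m**2 - 18 = -18 - m**2)
o = -85345/41748 (o = -65*1/147 + 455*(-1/284) = -65/147 - 455/284 = -85345/41748 ≈ -2.0443)
I(16)/o = (-18 - 1*16**2)/(-85345/41748) = (-18 - 1*256)*(-41748/85345) = (-18 - 256)*(-41748/85345) = -274*(-41748/85345) = 11438952/85345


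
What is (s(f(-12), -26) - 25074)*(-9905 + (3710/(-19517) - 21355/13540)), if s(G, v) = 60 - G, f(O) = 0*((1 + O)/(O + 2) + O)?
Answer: 6548575404330069/26426018 ≈ 2.4781e+8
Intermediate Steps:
f(O) = 0 (f(O) = 0*((1 + O)/(2 + O) + O) = 0*(O + (1 + O)/(2 + O)) = 0)
(s(f(-12), -26) - 25074)*(-9905 + (3710/(-19517) - 21355/13540)) = ((60 - 1*0) - 25074)*(-9905 + (3710/(-19517) - 21355/13540)) = ((60 + 0) - 25074)*(-9905 + (3710*(-1/19517) - 21355*1/13540)) = (60 - 25074)*(-9905 + (-3710/19517 - 4271/2708)) = -25014*(-9905 - 93403787/52852036) = -25014*(-523592820367/52852036) = 6548575404330069/26426018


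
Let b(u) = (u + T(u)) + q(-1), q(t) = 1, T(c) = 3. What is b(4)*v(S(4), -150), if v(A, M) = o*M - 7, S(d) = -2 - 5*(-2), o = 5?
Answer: -6056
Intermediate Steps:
S(d) = 8 (S(d) = -2 + 10 = 8)
v(A, M) = -7 + 5*M (v(A, M) = 5*M - 7 = -7 + 5*M)
b(u) = 4 + u (b(u) = (u + 3) + 1 = (3 + u) + 1 = 4 + u)
b(4)*v(S(4), -150) = (4 + 4)*(-7 + 5*(-150)) = 8*(-7 - 750) = 8*(-757) = -6056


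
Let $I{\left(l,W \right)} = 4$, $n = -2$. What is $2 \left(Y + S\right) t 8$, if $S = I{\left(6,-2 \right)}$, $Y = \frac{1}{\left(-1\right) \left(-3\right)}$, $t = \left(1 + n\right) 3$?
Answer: $-208$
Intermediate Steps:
$t = -3$ ($t = \left(1 - 2\right) 3 = \left(-1\right) 3 = -3$)
$Y = \frac{1}{3}$ ($Y = \left(-1\right) \left(- \frac{1}{3}\right) = \frac{1}{3} \approx 0.33333$)
$S = 4$
$2 \left(Y + S\right) t 8 = 2 \left(\frac{1}{3} + 4\right) \left(-3\right) 8 = 2 \cdot \frac{13}{3} \left(-3\right) 8 = 2 \left(-13\right) 8 = \left(-26\right) 8 = -208$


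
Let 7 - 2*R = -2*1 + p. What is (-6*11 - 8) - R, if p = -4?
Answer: -161/2 ≈ -80.500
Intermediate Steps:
R = 13/2 (R = 7/2 - (-2*1 - 4)/2 = 7/2 - (-2 - 4)/2 = 7/2 - ½*(-6) = 7/2 + 3 = 13/2 ≈ 6.5000)
(-6*11 - 8) - R = (-6*11 - 8) - 1*13/2 = (-66 - 8) - 13/2 = -74 - 13/2 = -161/2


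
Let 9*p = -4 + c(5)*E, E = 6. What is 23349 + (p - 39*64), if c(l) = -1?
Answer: 187667/9 ≈ 20852.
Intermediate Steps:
p = -10/9 (p = (-4 - 1*6)/9 = (-4 - 6)/9 = (1/9)*(-10) = -10/9 ≈ -1.1111)
23349 + (p - 39*64) = 23349 + (-10/9 - 39*64) = 23349 + (-10/9 - 2496) = 23349 - 22474/9 = 187667/9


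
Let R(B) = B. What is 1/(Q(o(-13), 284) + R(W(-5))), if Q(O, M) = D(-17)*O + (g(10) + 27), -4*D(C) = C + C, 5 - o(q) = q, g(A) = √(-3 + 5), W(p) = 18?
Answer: 99/19601 - √2/39202 ≈ 0.0050147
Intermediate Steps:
g(A) = √2
o(q) = 5 - q
D(C) = -C/2 (D(C) = -(C + C)/4 = -C/2)
Q(O, M) = 27 + √2 + 17*O/2 (Q(O, M) = (-½*(-17))*O + (√2 + 27) = 17*O/2 + (27 + √2) = 27 + √2 + 17*O/2)
1/(Q(o(-13), 284) + R(W(-5))) = 1/((27 + √2 + 17*(5 - 1*(-13))/2) + 18) = 1/((27 + √2 + 17*(5 + 13)/2) + 18) = 1/((27 + √2 + (17/2)*18) + 18) = 1/((27 + √2 + 153) + 18) = 1/((180 + √2) + 18) = 1/(198 + √2)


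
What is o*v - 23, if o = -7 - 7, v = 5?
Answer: -93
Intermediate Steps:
o = -14
o*v - 23 = -14*5 - 23 = -70 - 23 = -93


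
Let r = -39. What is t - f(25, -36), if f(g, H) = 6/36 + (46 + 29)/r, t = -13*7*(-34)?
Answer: 241469/78 ≈ 3095.8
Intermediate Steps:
t = 3094 (t = -91*(-34) = 3094)
f(g, H) = -137/78 (f(g, H) = 6/36 + (46 + 29)/(-39) = 6*(1/36) + 75*(-1/39) = ⅙ - 25/13 = -137/78)
t - f(25, -36) = 3094 - 1*(-137/78) = 3094 + 137/78 = 241469/78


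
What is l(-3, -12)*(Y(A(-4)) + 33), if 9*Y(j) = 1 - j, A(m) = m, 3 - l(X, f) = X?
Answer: 604/3 ≈ 201.33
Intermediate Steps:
l(X, f) = 3 - X
Y(j) = ⅑ - j/9 (Y(j) = (1 - j)/9 = ⅑ - j/9)
l(-3, -12)*(Y(A(-4)) + 33) = (3 - 1*(-3))*((⅑ - ⅑*(-4)) + 33) = (3 + 3)*((⅑ + 4/9) + 33) = 6*(5/9 + 33) = 6*(302/9) = 604/3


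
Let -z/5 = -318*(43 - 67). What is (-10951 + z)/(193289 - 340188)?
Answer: 49111/146899 ≈ 0.33432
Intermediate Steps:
z = -38160 (z = -(-1590)*(43 - 67) = -(-1590)*(-24) = -5*7632 = -38160)
(-10951 + z)/(193289 - 340188) = (-10951 - 38160)/(193289 - 340188) = -49111/(-146899) = -49111*(-1/146899) = 49111/146899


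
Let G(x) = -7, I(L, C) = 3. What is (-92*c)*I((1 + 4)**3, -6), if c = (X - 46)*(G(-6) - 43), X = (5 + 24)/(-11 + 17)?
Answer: -568100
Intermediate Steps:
X = 29/6 ≈ 4.8333
c = 6175/3 (c = (29/6 - 46)*(-7 - 43) = -247/6*(-50) = 6175/3 ≈ 2058.3)
(-92*c)*I((1 + 4)**3, -6) = -92*6175/3*3 = -568100/3*3 = -568100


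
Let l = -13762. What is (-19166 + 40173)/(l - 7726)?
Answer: -21007/21488 ≈ -0.97762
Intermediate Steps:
(-19166 + 40173)/(l - 7726) = (-19166 + 40173)/(-13762 - 7726) = 21007/(-21488) = 21007*(-1/21488) = -21007/21488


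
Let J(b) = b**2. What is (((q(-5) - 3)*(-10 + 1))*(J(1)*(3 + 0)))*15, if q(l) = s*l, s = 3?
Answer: 7290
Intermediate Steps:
q(l) = 3*l
(((q(-5) - 3)*(-10 + 1))*(J(1)*(3 + 0)))*15 = (((3*(-5) - 3)*(-10 + 1))*(1**2*(3 + 0)))*15 = (((-15 - 3)*(-9))*(1*3))*15 = (-18*(-9)*3)*15 = (162*3)*15 = 486*15 = 7290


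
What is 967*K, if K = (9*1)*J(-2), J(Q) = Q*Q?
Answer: 34812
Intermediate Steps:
J(Q) = Q**2
K = 36 (K = (9*1)*(-2)**2 = 9*4 = 36)
967*K = 967*36 = 34812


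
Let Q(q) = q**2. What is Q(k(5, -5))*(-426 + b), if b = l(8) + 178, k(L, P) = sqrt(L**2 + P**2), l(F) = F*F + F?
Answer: -8800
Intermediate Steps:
l(F) = F + F**2 (l(F) = F**2 + F = F + F**2)
b = 250 (b = 8*(1 + 8) + 178 = 8*9 + 178 = 72 + 178 = 250)
Q(k(5, -5))*(-426 + b) = (sqrt(5**2 + (-5)**2))**2*(-426 + 250) = (sqrt(25 + 25))**2*(-176) = (sqrt(50))**2*(-176) = (5*sqrt(2))**2*(-176) = 50*(-176) = -8800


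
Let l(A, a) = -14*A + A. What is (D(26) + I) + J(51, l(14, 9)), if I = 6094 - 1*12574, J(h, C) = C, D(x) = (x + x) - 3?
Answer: -6613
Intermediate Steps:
D(x) = -3 + 2*x (D(x) = 2*x - 3 = -3 + 2*x)
l(A, a) = -13*A
I = -6480 (I = 6094 - 12574 = -6480)
(D(26) + I) + J(51, l(14, 9)) = ((-3 + 2*26) - 6480) - 13*14 = ((-3 + 52) - 6480) - 182 = (49 - 6480) - 182 = -6431 - 182 = -6613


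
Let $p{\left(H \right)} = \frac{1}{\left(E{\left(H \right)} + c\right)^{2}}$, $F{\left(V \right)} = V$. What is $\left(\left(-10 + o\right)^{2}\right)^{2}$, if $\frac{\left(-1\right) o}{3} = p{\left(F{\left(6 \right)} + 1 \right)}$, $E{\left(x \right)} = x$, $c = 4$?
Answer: $\frac{2164926734161}{214358881} \approx 10100.0$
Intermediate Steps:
$p{\left(H \right)} = \frac{1}{\left(4 + H\right)^{2}}$ ($p{\left(H \right)} = \frac{1}{\left(H + 4\right)^{2}} = \frac{1}{\left(4 + H\right)^{2}}$)
$o = - \frac{3}{121}$ ($o = - \frac{3}{\left(4 + \left(6 + 1\right)\right)^{2}} = - \frac{3}{\left(4 + 7\right)^{2}} = - \frac{3}{121} \approx -0.024793$)
$\left(\left(-10 + o\right)^{2}\right)^{2} = \left(\left(-10 - \frac{3}{121}\right)^{2}\right)^{2} = \left(\left(- \frac{1213}{121}\right)^{2}\right)^{2} = \left(\frac{1471369}{14641}\right)^{2} = \frac{2164926734161}{214358881}$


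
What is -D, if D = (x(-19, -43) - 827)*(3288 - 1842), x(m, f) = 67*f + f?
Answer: 5423946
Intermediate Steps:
x(m, f) = 68*f
D = -5423946 (D = (68*(-43) - 827)*(3288 - 1842) = (-2924 - 827)*1446 = -3751*1446 = -5423946)
-D = -1*(-5423946) = 5423946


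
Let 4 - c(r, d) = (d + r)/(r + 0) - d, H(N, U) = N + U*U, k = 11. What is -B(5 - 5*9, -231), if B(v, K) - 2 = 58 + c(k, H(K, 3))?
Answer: 1527/11 ≈ 138.82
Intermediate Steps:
H(N, U) = N + U²
c(r, d) = 4 + d - (d + r)/r (c(r, d) = 4 - ((d + r)/(r + 0) - d) = 4 - ((d + r)/r - d) = 4 - (-d + (d + r)/r) = 4 + (d - (d + r)/r) = 4 + d - (d + r)/r)
B(v, K) = 783/11 + 10*K/11 (B(v, K) = 2 + (58 + (3 + (K + 3²) - 1*(K + 3²)/11)) = 2 + (58 + (3 + (K + 9) - 1*(K + 9)*1/11)) = 2 + (58 + (3 + (9 + K) - 1*(9 + K)*1/11)) = 2 + (58 + (3 + (9 + K) + (-9/11 - K/11))) = 2 + (58 + (123/11 + 10*K/11)) = 2 + (761/11 + 10*K/11) = 783/11 + 10*K/11)
-B(5 - 5*9, -231) = -(783/11 + (10/11)*(-231)) = -(783/11 - 210) = -1*(-1527/11) = 1527/11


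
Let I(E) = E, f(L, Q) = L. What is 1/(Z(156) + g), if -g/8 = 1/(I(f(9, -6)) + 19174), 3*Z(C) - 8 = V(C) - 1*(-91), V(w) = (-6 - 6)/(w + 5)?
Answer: 3088463/101841259 ≈ 0.030326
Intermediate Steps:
V(w) = -12/(5 + w)
Z(C) = 33 - 4/(5 + C) (Z(C) = 8/3 + (-12/(5 + C) - 1*(-91))/3 = 8/3 + (-12/(5 + C) + 91)/3 = 8/3 + (91 - 12/(5 + C))/3 = 8/3 + (91/3 - 4/(5 + C)) = 33 - 4/(5 + C))
g = -8/19183 (g = -8/(9 + 19174) = -8/19183 ≈ -0.00041704)
1/(Z(156) + g) = 1/((161 + 33*156)/(5 + 156) - 8/19183) = 1/((161 + 5148)/161 - 8/19183) = 1/((1/161)*5309 - 8/19183) = 1/(5309/161 - 8/19183) = 1/(101841259/3088463) = 3088463/101841259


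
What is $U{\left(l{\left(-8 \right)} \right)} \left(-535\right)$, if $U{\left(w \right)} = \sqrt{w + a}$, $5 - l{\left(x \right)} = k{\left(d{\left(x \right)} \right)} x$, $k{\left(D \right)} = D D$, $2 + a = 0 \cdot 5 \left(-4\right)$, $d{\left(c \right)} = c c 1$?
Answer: $- 535 \sqrt{32771} \approx -96850.0$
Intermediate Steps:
$d{\left(c \right)} = c^{2}$ ($d{\left(c \right)} = c^{2} \cdot 1 = c^{2}$)
$a = -2$ ($a = -2 + 0 \cdot 5 \left(-4\right) = -2 + 0 \left(-4\right) = -2 + 0 = -2$)
$k{\left(D \right)} = D^{2}$
$l{\left(x \right)} = 5 - x^{5}$ ($l{\left(x \right)} = 5 - \left(x^{2}\right)^{2} x = 5 - x^{4} x = 5 - x^{5}$)
$U{\left(w \right)} = \sqrt{-2 + w}$ ($U{\left(w \right)} = \sqrt{w - 2} = \sqrt{-2 + w}$)
$U{\left(l{\left(-8 \right)} \right)} \left(-535\right) = \sqrt{-2 + \left(5 - \left(-8\right)^{5}\right)} \left(-535\right) = \sqrt{-2 + \left(5 - -32768\right)} \left(-535\right) = \sqrt{-2 + \left(5 + 32768\right)} \left(-535\right) = \sqrt{-2 + 32773} \left(-535\right) = \sqrt{32771} \left(-535\right) = - 535 \sqrt{32771}$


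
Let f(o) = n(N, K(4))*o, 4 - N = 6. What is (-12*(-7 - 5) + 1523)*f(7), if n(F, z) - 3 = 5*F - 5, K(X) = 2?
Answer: -140028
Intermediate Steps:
N = -2 (N = 4 - 1*6 = 4 - 6 = -2)
n(F, z) = -2 + 5*F (n(F, z) = 3 + (5*F - 5) = 3 + (-5 + 5*F) = -2 + 5*F)
f(o) = -12*o (f(o) = (-2 + 5*(-2))*o = (-2 - 10)*o = -12*o)
(-12*(-7 - 5) + 1523)*f(7) = (-12*(-7 - 5) + 1523)*(-12*7) = (-12*(-12) + 1523)*(-84) = (144 + 1523)*(-84) = 1667*(-84) = -140028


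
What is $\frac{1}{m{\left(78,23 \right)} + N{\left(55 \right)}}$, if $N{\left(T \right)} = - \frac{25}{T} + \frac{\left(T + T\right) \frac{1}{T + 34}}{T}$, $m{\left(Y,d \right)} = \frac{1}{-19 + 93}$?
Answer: $- \frac{72446}{30323} \approx -2.3891$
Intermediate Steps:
$m{\left(Y,d \right)} = \frac{1}{74}$
$N{\left(T \right)} = - \frac{25}{T} + \frac{2}{34 + T}$ ($N{\left(T \right)} = - \frac{25}{T} + \frac{2 T \frac{1}{34 + T}}{T} = - \frac{25}{T} + \frac{2}{34 + T}$)
$\frac{1}{m{\left(78,23 \right)} + N{\left(55 \right)}} = \frac{1}{\frac{1}{74} + \frac{-850 - 1265}{55 \left(34 + 55\right)}} = \frac{1}{\frac{1}{74} + \frac{-850 - 1265}{55 \cdot 89}} = \frac{1}{\frac{1}{74} + \frac{1}{55} \cdot \frac{1}{89} \left(-2115\right)} = \frac{1}{\frac{1}{74} - \frac{423}{979}} = \frac{1}{- \frac{30323}{72446}} = - \frac{72446}{30323}$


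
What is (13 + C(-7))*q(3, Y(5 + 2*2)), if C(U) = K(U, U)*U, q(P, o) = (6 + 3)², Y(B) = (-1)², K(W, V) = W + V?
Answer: 8991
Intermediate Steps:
K(W, V) = V + W
Y(B) = 1
q(P, o) = 81 (q(P, o) = 9² = 81)
C(U) = 2*U² (C(U) = (U + U)*U = (2*U)*U = 2*U²)
(13 + C(-7))*q(3, Y(5 + 2*2)) = (13 + 2*(-7)²)*81 = (13 + 2*49)*81 = (13 + 98)*81 = 111*81 = 8991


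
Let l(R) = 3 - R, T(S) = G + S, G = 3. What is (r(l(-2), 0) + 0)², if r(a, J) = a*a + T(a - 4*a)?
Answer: 169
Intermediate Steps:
T(S) = 3 + S
r(a, J) = 3 + a² - 3*a (r(a, J) = a*a + (3 + (a - 4*a)) = a² + (3 - 3*a) = 3 + a² - 3*a)
(r(l(-2), 0) + 0)² = ((3 + (3 - 1*(-2))² - 3*(3 - 1*(-2))) + 0)² = ((3 + (3 + 2)² - 3*(3 + 2)) + 0)² = ((3 + 5² - 3*5) + 0)² = ((3 + 25 - 15) + 0)² = (13 + 0)² = 13² = 169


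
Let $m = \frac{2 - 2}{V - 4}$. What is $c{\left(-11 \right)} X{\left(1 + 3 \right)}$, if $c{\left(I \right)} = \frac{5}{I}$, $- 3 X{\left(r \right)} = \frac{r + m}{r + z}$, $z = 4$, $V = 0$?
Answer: $\frac{5}{66} \approx 0.075758$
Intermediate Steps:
$m = 0$ ($m = \frac{2 - 2}{0 - 4} = \frac{0}{-4} = 0 \left(- \frac{1}{4}\right) = 0$)
$X{\left(r \right)} = - \frac{r}{3 \left(4 + r\right)}$ ($X{\left(r \right)} = - \frac{\left(r + 0\right) \frac{1}{r + 4}}{3} = - \frac{r \frac{1}{4 + r}}{3} = - \frac{r}{3 \left(4 + r\right)}$)
$c{\left(-11 \right)} X{\left(1 + 3 \right)} = \frac{5}{-11} \left(- \frac{1 + 3}{12 + 3 \left(1 + 3\right)}\right) = 5 \left(- \frac{1}{11}\right) \left(\left(-1\right) 4 \frac{1}{12 + 3 \cdot 4}\right) = - \frac{5 \left(\left(-1\right) 4 \frac{1}{12 + 12}\right)}{11} = - \frac{5 \left(\left(-1\right) 4 \cdot \frac{1}{24}\right)}{11} = \left(- \frac{5}{11}\right) \left(- \frac{1}{6}\right) = \frac{5}{66}$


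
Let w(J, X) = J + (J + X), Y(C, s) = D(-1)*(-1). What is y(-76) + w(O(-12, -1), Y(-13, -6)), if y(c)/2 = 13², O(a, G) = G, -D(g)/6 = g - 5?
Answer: 300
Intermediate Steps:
D(g) = 30 - 6*g (D(g) = -6*(g - 5) = -6*(-5 + g) = 30 - 6*g)
Y(C, s) = -36 (Y(C, s) = (30 - 6*(-1))*(-1) = (30 + 6)*(-1) = 36*(-1) = -36)
y(c) = 338 (y(c) = 2*13² = 2*169 = 338)
w(J, X) = X + 2*J
y(-76) + w(O(-12, -1), Y(-13, -6)) = 338 + (-36 + 2*(-1)) = 338 + (-36 - 2) = 338 - 38 = 300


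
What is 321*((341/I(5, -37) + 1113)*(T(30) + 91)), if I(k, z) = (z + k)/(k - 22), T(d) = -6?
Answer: 1129953705/32 ≈ 3.5311e+7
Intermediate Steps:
I(k, z) = (k + z)/(-22 + k)
321*((341/I(5, -37) + 1113)*(T(30) + 91)) = 321*((341/(((5 - 37)/(-22 + 5))) + 1113)*(-6 + 91)) = 321*((341/((-32/(-17))) + 1113)*85) = 321*((341/((-1/17*(-32))) + 1113)*85) = 321*((341/(32/17) + 1113)*85) = 321*((341*(17/32) + 1113)*85) = 321*((5797/32 + 1113)*85) = 321*((41413/32)*85) = 321*(3520105/32) = 1129953705/32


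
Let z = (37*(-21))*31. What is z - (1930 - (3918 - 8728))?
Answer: -30827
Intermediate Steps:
z = -24087 (z = -777*31 = -24087)
z - (1930 - (3918 - 8728)) = -24087 - (1930 - (3918 - 8728)) = -24087 - (1930 - 1*(-4810)) = -24087 - (1930 + 4810) = -24087 - 1*6740 = -24087 - 6740 = -30827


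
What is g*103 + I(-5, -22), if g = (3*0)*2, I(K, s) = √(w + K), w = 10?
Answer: √5 ≈ 2.2361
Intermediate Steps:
I(K, s) = √(10 + K)
g = 0 (g = 0*2 = 0)
g*103 + I(-5, -22) = 0*103 + √(10 - 5) = 0 + √5 = √5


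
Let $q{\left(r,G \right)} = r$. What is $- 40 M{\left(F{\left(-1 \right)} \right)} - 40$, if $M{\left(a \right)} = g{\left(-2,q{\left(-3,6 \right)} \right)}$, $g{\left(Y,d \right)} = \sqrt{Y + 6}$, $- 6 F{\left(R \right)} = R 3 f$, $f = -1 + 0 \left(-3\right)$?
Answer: $-120$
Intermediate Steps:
$f = -1$ ($f = -1 + 0 = -1$)
$F{\left(R \right)} = \frac{R}{2}$ ($F{\left(R \right)} = - \frac{R 3 \left(-1\right)}{6} = - \frac{3 R \left(-1\right)}{6} = - \frac{\left(-3\right) R}{6} = \frac{R}{2}$)
$g{\left(Y,d \right)} = \sqrt{6 + Y}$
$M{\left(a \right)} = 2$ ($M{\left(a \right)} = \sqrt{6 - 2} = \sqrt{4} = 2$)
$- 40 M{\left(F{\left(-1 \right)} \right)} - 40 = \left(-40\right) 2 - 40 = -80 - 40 = -120$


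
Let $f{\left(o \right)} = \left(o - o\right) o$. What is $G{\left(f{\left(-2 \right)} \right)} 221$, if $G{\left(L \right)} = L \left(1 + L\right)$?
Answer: $0$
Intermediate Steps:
$f{\left(o \right)} = 0$ ($f{\left(o \right)} = 0 o = 0$)
$G{\left(f{\left(-2 \right)} \right)} 221 = 0 \left(1 + 0\right) 221 = 0 \cdot 1 \cdot 221 = 0 \cdot 221 = 0$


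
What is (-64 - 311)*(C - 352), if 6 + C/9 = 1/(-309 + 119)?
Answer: 5786175/38 ≈ 1.5227e+5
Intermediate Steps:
C = -10269/190 (C = -54 + 9/(-309 + 119) = -54 + 9/(-190) = -54 + 9*(-1/190) = -54 - 9/190 = -10269/190 ≈ -54.047)
(-64 - 311)*(C - 352) = (-64 - 311)*(-10269/190 - 352) = -375*(-77149/190) = 5786175/38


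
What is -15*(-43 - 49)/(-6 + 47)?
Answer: 1380/41 ≈ 33.659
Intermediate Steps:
-15*(-43 - 49)/(-6 + 47) = -(-1380)/41 = -15*(-92/41) = 1380/41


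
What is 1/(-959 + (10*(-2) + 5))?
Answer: -1/974 ≈ -0.0010267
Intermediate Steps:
1/(-959 + (10*(-2) + 5)) = 1/(-959 + (-20 + 5)) = 1/(-959 - 15) = 1/(-974) = -1/974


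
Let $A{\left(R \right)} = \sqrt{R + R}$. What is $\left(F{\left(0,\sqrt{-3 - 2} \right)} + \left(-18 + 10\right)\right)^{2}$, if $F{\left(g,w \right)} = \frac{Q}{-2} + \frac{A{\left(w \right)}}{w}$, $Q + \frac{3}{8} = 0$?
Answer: $\frac{\left(625 + 16 i \sqrt{2} \cdot 5^{\frac{3}{4}} \sqrt{i}\right)^{2}}{6400} \approx 50.586 + 9.5546 i$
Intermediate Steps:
$Q = - \frac{3}{8}$ ($Q = - \frac{3}{8} + 0 = - \frac{3}{8} \approx -0.375$)
$A{\left(R \right)} = \sqrt{2} \sqrt{R}$ ($A{\left(R \right)} = \sqrt{2 R} = \sqrt{2} \sqrt{R}$)
$F{\left(g,w \right)} = \frac{3}{16} + \frac{\sqrt{2}}{\sqrt{w}}$ ($F{\left(g,w \right)} = - \frac{3}{8 \left(-2\right)} + \frac{\sqrt{2} \sqrt{w}}{w} = \left(- \frac{3}{8}\right) \left(- \frac{1}{2}\right) + \frac{\sqrt{2}}{\sqrt{w}} = \frac{3}{16} + \frac{\sqrt{2}}{\sqrt{w}}$)
$\left(F{\left(0,\sqrt{-3 - 2} \right)} + \left(-18 + 10\right)\right)^{2} = \left(\left(\frac{3}{16} + \frac{\sqrt{2}}{\sqrt[4]{-3 - 2}}\right) + \left(-18 + 10\right)\right)^{2} = \left(\left(\frac{3}{16} + \frac{\sqrt{2}}{\sqrt[4]{-5}}\right) - 8\right)^{2} = \left(\left(\frac{3}{16} + \frac{\sqrt{2}}{\sqrt[4]{5} \sqrt{i}}\right) - 8\right)^{2} = \left(\left(\frac{3}{16} + \sqrt{2} \frac{5^{\frac{3}{4}} \left(- i^{\frac{3}{2}}\right)}{5}\right) - 8\right)^{2} = \left(\left(\frac{3}{16} - \frac{\sqrt{2} \cdot 5^{\frac{3}{4}} i^{\frac{3}{2}}}{5}\right) - 8\right)^{2} = \left(- \frac{125}{16} - \frac{\sqrt{2} \cdot 5^{\frac{3}{4}} i^{\frac{3}{2}}}{5}\right)^{2}$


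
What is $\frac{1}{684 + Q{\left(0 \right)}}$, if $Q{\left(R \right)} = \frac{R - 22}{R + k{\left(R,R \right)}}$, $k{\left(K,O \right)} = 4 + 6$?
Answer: $\frac{5}{3409} \approx 0.0014667$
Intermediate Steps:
$k{\left(K,O \right)} = 10$
$Q{\left(R \right)} = \frac{-22 + R}{10 + R}$ ($Q{\left(R \right)} = \frac{R - 22}{R + 10} = \frac{-22 + R}{10 + R}$)
$\frac{1}{684 + Q{\left(0 \right)}} = \frac{1}{684 + \frac{-22 + 0}{10 + 0}} = \frac{1}{684 + \frac{1}{10} \left(-22\right)} = \frac{1}{684 - \frac{11}{5}} = \frac{1}{\frac{3409}{5}} = \frac{5}{3409}$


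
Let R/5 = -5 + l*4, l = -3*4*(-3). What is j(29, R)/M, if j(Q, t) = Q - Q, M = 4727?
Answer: 0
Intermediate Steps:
l = 36 (l = -12*(-3) = 36)
R = 695 (R = 5*(-5 + 36*4) = 5*(-5 + 144) = 5*139 = 695)
j(Q, t) = 0
j(29, R)/M = 0/4727 = 0*(1/4727) = 0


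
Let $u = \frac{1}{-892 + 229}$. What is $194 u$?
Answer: $- \frac{194}{663} \approx -0.29261$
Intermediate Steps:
$u = - \frac{1}{663}$ ($u = \frac{1}{-663} = - \frac{1}{663} \approx -0.0015083$)
$194 u = 194 \left(- \frac{1}{663}\right) = - \frac{194}{663}$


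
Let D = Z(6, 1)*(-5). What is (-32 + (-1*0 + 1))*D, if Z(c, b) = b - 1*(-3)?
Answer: 620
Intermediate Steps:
Z(c, b) = 3 + b (Z(c, b) = b + 3 = 3 + b)
D = -20 (D = (3 + 1)*(-5) = 4*(-5) = -20)
(-32 + (-1*0 + 1))*D = (-32 + (-1*0 + 1))*(-20) = (-32 + (0 + 1))*(-20) = (-32 + 1)*(-20) = -31*(-20) = 620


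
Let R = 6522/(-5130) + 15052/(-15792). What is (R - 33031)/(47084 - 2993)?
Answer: -37168323527/49610311380 ≈ -0.74921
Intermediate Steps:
R = -2502947/1125180 (R = 6522*(-1/5130) + 15052*(-1/15792) = -1087/855 - 3763/3948 = -2502947/1125180 ≈ -2.2245)
(R - 33031)/(47084 - 2993) = (-2502947/1125180 - 33031)/(47084 - 2993) = -37168323527/1125180/44091 = -37168323527/1125180*1/44091 = -37168323527/49610311380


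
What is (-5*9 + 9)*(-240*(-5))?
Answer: -43200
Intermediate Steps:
(-5*9 + 9)*(-240*(-5)) = (-45 + 9)*1200 = -36*1200 = -43200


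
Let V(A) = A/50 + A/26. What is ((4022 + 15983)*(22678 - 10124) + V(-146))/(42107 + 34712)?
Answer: 81621397476/24966175 ≈ 3269.3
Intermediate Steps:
V(A) = 19*A/325 (V(A) = A*(1/50) + A*(1/26) = A/50 + A/26 = 19*A/325)
((4022 + 15983)*(22678 - 10124) + V(-146))/(42107 + 34712) = ((4022 + 15983)*(22678 - 10124) + (19/325)*(-146))/(42107 + 34712) = (20005*12554 - 2774/325)/76819 = (251142770 - 2774/325)*(1/76819) = (81621397476/325)*(1/76819) = 81621397476/24966175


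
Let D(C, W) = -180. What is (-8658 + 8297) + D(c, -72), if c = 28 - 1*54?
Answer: -541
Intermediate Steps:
c = -26 (c = 28 - 54 = -26)
(-8658 + 8297) + D(c, -72) = (-8658 + 8297) - 180 = -361 - 180 = -541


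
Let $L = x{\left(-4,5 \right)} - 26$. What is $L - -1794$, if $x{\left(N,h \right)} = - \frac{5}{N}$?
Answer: $\frac{7077}{4} \approx 1769.3$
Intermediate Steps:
$L = - \frac{99}{4}$ ($L = - \frac{5}{-4} - 26 = \left(-5\right) \left(- \frac{1}{4}\right) - 26 = \frac{5}{4} - 26 = - \frac{99}{4} \approx -24.75$)
$L - -1794 = - \frac{99}{4} - -1794 = - \frac{99}{4} + 1794 = \frac{7077}{4}$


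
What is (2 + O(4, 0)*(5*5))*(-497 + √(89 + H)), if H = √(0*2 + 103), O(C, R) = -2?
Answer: 23856 - 48*√(89 + √103) ≈ 23378.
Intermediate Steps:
H = √103 (H = √(0 + 103) = √103 ≈ 10.149)
(2 + O(4, 0)*(5*5))*(-497 + √(89 + H)) = (2 - 10*5)*(-497 + √(89 + √103)) = (2 - 2*25)*(-497 + √(89 + √103)) = (2 - 50)*(-497 + √(89 + √103)) = -48*(-497 + √(89 + √103)) = 23856 - 48*√(89 + √103)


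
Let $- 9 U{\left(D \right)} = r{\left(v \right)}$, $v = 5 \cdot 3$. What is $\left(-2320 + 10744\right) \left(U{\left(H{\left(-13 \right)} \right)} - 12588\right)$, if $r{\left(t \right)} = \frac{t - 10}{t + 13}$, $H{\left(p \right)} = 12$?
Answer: $- \frac{742290354}{7} \approx -1.0604 \cdot 10^{8}$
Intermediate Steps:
$v = 15$
$r{\left(t \right)} = \frac{-10 + t}{13 + t}$
$U{\left(D \right)} = - \frac{5}{252}$ ($U{\left(D \right)} = - \frac{\frac{1}{13 + 15} \left(-10 + 15\right)}{9} = - \frac{\frac{1}{28} \cdot 5}{9} = \left(- \frac{1}{9}\right) \frac{5}{28} = - \frac{5}{252}$)
$\left(-2320 + 10744\right) \left(U{\left(H{\left(-13 \right)} \right)} - 12588\right) = \left(-2320 + 10744\right) \left(- \frac{5}{252} - 12588\right) = 8424 \left(- \frac{3172181}{252}\right) = - \frac{742290354}{7}$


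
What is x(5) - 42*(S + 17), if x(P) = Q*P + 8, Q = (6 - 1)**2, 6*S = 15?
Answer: -686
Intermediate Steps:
S = 5/2 (S = (1/6)*15 = 5/2 ≈ 2.5000)
Q = 25 (Q = 5**2 = 25)
x(P) = 8 + 25*P (x(P) = 25*P + 8 = 8 + 25*P)
x(5) - 42*(S + 17) = (8 + 25*5) - 42*(5/2 + 17) = (8 + 125) - 42*39/2 = 133 - 819 = -686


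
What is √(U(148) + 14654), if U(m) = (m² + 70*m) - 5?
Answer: √46913 ≈ 216.59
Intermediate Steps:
U(m) = -5 + m² + 70*m
√(U(148) + 14654) = √((-5 + 148² + 70*148) + 14654) = √((-5 + 21904 + 10360) + 14654) = √(32259 + 14654) = √46913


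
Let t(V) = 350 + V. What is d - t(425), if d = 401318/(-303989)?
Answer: -235992793/303989 ≈ -776.32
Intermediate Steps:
d = -401318/303989 (d = 401318*(-1/303989) = -401318/303989 ≈ -1.3202)
d - t(425) = -401318/303989 - (350 + 425) = -401318/303989 - 1*775 = -401318/303989 - 775 = -235992793/303989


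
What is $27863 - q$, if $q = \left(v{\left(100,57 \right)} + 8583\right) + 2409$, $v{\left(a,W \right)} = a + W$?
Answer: $16714$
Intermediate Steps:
$v{\left(a,W \right)} = W + a$
$q = 11149$ ($q = \left(\left(57 + 100\right) + 8583\right) + 2409 = \left(157 + 8583\right) + 2409 = 8740 + 2409 = 11149$)
$27863 - q = 27863 - 11149 = 16714$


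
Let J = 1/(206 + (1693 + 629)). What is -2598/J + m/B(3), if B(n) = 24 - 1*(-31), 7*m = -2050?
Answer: -505716698/77 ≈ -6.5678e+6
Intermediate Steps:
m = -2050/7 (m = (⅐)*(-2050) = -2050/7 ≈ -292.86)
J = 1/2528 (J = 1/(206 + 2322) = 1/2528 ≈ 0.00039557)
B(n) = 55 (B(n) = 24 + 31 = 55)
-2598/J + m/B(3) = -2598/1/2528 - 2050/7/55 = -2598*2528 - 2050/7*1/55 = -6567744 - 410/77 = -505716698/77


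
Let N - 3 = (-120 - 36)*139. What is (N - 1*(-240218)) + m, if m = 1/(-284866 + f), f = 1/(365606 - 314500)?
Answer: 3181540711542809/14558361795 ≈ 2.1854e+5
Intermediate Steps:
f = 1/51106 ≈ 1.9567e-5
N = -21681 (N = 3 + (-120 - 36)*139 = 3 - 156*139 = 3 - 21684 = -21681)
m = -51106/14558361795 (m = 1/(-284866 + 1/51106) = 1/(-14558361795/51106) = -51106/14558361795 ≈ -3.5104e-6)
(N - 1*(-240218)) + m = (-21681 - 1*(-240218)) - 51106/14558361795 = (-21681 + 240218) - 51106/14558361795 = 218537 - 51106/14558361795 = 3181540711542809/14558361795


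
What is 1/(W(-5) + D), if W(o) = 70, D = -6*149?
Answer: -1/824 ≈ -0.0012136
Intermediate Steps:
D = -894
1/(W(-5) + D) = 1/(70 - 894) = 1/(-824) = -1/824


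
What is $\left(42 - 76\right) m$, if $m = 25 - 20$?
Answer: $-170$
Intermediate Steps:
$m = 5$
$\left(42 - 76\right) m = \left(42 - 76\right) 5 = \left(-34\right) 5 = -170$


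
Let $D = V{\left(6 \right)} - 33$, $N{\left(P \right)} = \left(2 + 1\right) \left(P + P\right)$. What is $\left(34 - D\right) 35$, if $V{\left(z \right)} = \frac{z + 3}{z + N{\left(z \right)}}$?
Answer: $\frac{4675}{2} \approx 2337.5$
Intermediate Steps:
$N{\left(P \right)} = 6 P$ ($N{\left(P \right)} = 3 \cdot 2 P = 6 P$)
$V{\left(z \right)} = \frac{3 + z}{7 z}$ ($V{\left(z \right)} = \frac{z + 3}{z + 6 z} = \frac{3 + z}{7 z}$)
$D = - \frac{459}{14}$ ($D = \frac{3 + 6}{7 \cdot 6} - 33 = \frac{1}{7} \cdot \frac{1}{6} \cdot 9 - 33 = \frac{3}{14} - 33 = - \frac{459}{14} \approx -32.786$)
$\left(34 - D\right) 35 = \left(34 - - \frac{459}{14}\right) 35 = \left(34 + \frac{459}{14}\right) 35 = \frac{935}{14} \cdot 35 = \frac{4675}{2}$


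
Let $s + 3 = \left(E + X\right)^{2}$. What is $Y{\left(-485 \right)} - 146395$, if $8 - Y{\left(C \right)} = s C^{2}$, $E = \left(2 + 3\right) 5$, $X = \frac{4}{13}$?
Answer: $- \frac{25366469553}{169} \approx -1.501 \cdot 10^{8}$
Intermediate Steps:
$X = \frac{4}{13}$ ($X = 4 \cdot \frac{1}{13} = \frac{4}{13} \approx 0.30769$)
$E = 25$ ($E = 5 \cdot 5 = 25$)
$s = \frac{107734}{169}$ ($s = -3 + \left(25 + \frac{4}{13}\right)^{2} = -3 + \left(\frac{329}{13}\right)^{2} = -3 + \frac{108241}{169} = \frac{107734}{169} \approx 637.48$)
$Y{\left(C \right)} = 8 - \frac{107734 C^{2}}{169}$
$Y{\left(-485 \right)} - 146395 = \left(8 - \frac{107734 \left(-485\right)^{2}}{169}\right) - 146395 = \left(8 - \frac{25341730150}{169}\right) - 146395 = - \frac{25341728798}{169} - 146395 = - \frac{25366469553}{169}$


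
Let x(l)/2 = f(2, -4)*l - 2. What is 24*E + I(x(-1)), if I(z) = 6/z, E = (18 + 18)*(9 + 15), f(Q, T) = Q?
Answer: 82941/4 ≈ 20735.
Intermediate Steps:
E = 864 (E = 36*24 = 864)
x(l) = -4 + 4*l (x(l) = 2*(2*l - 2) = 2*(-2 + 2*l) = -4 + 4*l)
24*E + I(x(-1)) = 24*864 + 6/(-4 + 4*(-1)) = 20736 + 6/(-4 - 4) = 20736 + 6/(-8) = 20736 + 6*(-⅛) = 20736 - ¾ = 82941/4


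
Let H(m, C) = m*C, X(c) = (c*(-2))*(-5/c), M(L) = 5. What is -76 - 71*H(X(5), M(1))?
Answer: -3626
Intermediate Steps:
X(c) = 10 (X(c) = (-2*c)*(-5/c) = 10)
H(m, C) = C*m
-76 - 71*H(X(5), M(1)) = -76 - 355*10 = -76 - 71*50 = -76 - 3550 = -3626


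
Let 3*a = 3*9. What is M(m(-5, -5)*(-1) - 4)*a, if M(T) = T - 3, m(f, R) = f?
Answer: -18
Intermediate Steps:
a = 9 (a = (3*9)/3 = (⅓)*27 = 9)
M(T) = -3 + T
M(m(-5, -5)*(-1) - 4)*a = (-3 + (-5*(-1) - 4))*9 = (-3 + (5 - 4))*9 = (-3 + 1)*9 = -2*9 = -18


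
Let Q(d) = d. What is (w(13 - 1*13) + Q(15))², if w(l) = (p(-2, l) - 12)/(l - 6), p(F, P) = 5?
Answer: 9409/36 ≈ 261.36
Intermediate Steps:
w(l) = -7/(-6 + l) (w(l) = (5 - 12)/(l - 6) = -7/(-6 + l))
(w(13 - 1*13) + Q(15))² = (-7/(-6 + (13 - 1*13)) + 15)² = (-7/(-6 + (13 - 13)) + 15)² = (-7/(-6 + 0) + 15)² = (-7/(-6) + 15)² = (-7*(-⅙) + 15)² = (7/6 + 15)² = (97/6)² = 9409/36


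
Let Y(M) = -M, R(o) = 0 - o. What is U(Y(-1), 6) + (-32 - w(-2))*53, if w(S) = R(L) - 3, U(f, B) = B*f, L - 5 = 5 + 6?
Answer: -683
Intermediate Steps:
L = 16 (L = 5 + (5 + 6) = 5 + 11 = 16)
R(o) = -o
w(S) = -19 (w(S) = -1*16 - 3 = -16 - 3 = -19)
U(Y(-1), 6) + (-32 - w(-2))*53 = 6*(-1*(-1)) + (-32 - 1*(-19))*53 = 6*1 + (-32 + 19)*53 = 6 - 13*53 = 6 - 689 = -683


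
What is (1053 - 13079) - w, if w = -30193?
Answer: 18167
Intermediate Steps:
(1053 - 13079) - w = (1053 - 13079) - 1*(-30193) = -12026 + 30193 = 18167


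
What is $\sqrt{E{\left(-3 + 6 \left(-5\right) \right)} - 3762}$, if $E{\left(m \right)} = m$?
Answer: $i \sqrt{3795} \approx 61.604 i$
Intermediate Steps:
$\sqrt{E{\left(-3 + 6 \left(-5\right) \right)} - 3762} = \sqrt{\left(-3 + 6 \left(-5\right)\right) - 3762} = \sqrt{\left(-3 - 30\right) - 3762} = \sqrt{-33 - 3762} = \sqrt{-3795} = i \sqrt{3795}$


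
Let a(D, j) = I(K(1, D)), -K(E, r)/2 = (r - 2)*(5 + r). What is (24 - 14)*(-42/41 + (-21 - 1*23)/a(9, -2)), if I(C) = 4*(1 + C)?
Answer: -15478/1599 ≈ -9.6798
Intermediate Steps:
K(E, r) = -2*(-2 + r)*(5 + r) (K(E, r) = -2*(r - 2)*(5 + r) = -2*(-2 + r)*(5 + r))
I(C) = 4 + 4*C
a(D, j) = 84 - 24*D - 8*D² (a(D, j) = 4 + 4*(20 - 6*D - 2*D²) = 4 + (80 - 24*D - 8*D²) = 84 - 24*D - 8*D²)
(24 - 14)*(-42/41 + (-21 - 1*23)/a(9, -2)) = (24 - 14)*(-42/41 + (-21 - 1*23)/(84 - 24*9 - 8*9²)) = 10*(-42*1/41 + (-21 - 23)/(84 - 216 - 8*81)) = 10*(-42/41 - 44/(84 - 216 - 648)) = 10*(-42/41 - 44/(-780)) = 10*(-42/41 - 44*(-1/780)) = 10*(-42/41 + 11/195) = 10*(-7739/7995) = -15478/1599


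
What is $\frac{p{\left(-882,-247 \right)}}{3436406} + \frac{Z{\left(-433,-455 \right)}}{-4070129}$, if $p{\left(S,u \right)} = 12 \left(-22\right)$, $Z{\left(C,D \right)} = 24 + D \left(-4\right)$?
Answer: $- \frac{3705623360}{6993307858187} \approx -0.00052988$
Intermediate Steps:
$Z{\left(C,D \right)} = 24 - 4 D$
$p{\left(S,u \right)} = -264$
$\frac{p{\left(-882,-247 \right)}}{3436406} + \frac{Z{\left(-433,-455 \right)}}{-4070129} = - \frac{264}{3436406} + \frac{24 - -1820}{-4070129} = \left(-264\right) \frac{1}{3436406} + \left(24 + 1820\right) \left(- \frac{1}{4070129}\right) = - \frac{132}{1718203} + 1844 \left(- \frac{1}{4070129}\right) = - \frac{132}{1718203} - \frac{1844}{4070129} = - \frac{3705623360}{6993307858187}$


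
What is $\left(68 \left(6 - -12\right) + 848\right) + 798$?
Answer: $2870$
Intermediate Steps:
$\left(68 \left(6 - -12\right) + 848\right) + 798 = \left(68 \left(6 + 12\right) + 848\right) + 798 = \left(68 \cdot 18 + 848\right) + 798 = \left(1224 + 848\right) + 798 = 2072 + 798 = 2870$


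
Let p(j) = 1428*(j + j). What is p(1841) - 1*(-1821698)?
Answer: 7079594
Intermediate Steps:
p(j) = 2856*j (p(j) = 1428*(2*j) = 2856*j)
p(1841) - 1*(-1821698) = 2856*1841 - 1*(-1821698) = 5257896 + 1821698 = 7079594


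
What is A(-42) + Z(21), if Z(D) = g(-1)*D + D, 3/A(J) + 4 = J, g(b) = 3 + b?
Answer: 2895/46 ≈ 62.935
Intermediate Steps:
A(J) = 3/(-4 + J)
Z(D) = 3*D (Z(D) = (3 - 1)*D + D = 2*D + D = 3*D)
A(-42) + Z(21) = 3/(-4 - 42) + 3*21 = 3/(-46) + 63 = 3*(-1/46) + 63 = -3/46 + 63 = 2895/46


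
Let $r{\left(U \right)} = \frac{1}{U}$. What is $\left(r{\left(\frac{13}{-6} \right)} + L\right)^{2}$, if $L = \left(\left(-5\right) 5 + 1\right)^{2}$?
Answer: $\frac{55980324}{169} \approx 3.3124 \cdot 10^{5}$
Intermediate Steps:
$L = 576$ ($L = \left(-25 + 1\right)^{2} = \left(-24\right)^{2} = 576$)
$\left(r{\left(\frac{13}{-6} \right)} + L\right)^{2} = \left(\frac{1}{13 \frac{1}{-6}} + 576\right)^{2} = \left(\frac{1}{13 \left(- \frac{1}{6}\right)} + 576\right)^{2} = \left(\frac{1}{- \frac{13}{6}} + 576\right)^{2} = \left(- \frac{6}{13} + 576\right)^{2} = \left(\frac{7482}{13}\right)^{2} = \frac{55980324}{169}$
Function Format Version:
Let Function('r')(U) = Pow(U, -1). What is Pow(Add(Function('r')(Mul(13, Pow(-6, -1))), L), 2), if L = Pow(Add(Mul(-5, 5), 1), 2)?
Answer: Rational(55980324, 169) ≈ 3.3124e+5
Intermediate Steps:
L = 576 (L = Pow(Add(-25, 1), 2) = Pow(-24, 2) = 576)
Pow(Add(Function('r')(Mul(13, Pow(-6, -1))), L), 2) = Pow(Add(Pow(Mul(13, Pow(-6, -1)), -1), 576), 2) = Pow(Add(Pow(Mul(13, Rational(-1, 6)), -1), 576), 2) = Pow(Add(Pow(Rational(-13, 6), -1), 576), 2) = Pow(Add(Rational(-6, 13), 576), 2) = Pow(Rational(7482, 13), 2) = Rational(55980324, 169)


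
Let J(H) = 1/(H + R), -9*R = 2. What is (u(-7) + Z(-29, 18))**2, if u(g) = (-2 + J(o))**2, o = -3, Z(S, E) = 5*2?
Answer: 166384201/707281 ≈ 235.24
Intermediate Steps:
Z(S, E) = 10
R = -2/9 (R = -1/9*2 = -2/9 ≈ -0.22222)
J(H) = 1/(-2/9 + H) (J(H) = 1/(H - 2/9) = 1/(-2/9 + H))
u(g) = 4489/841 (u(g) = (-2 + 9/(-2 + 9*(-3)))**2 = (-2 + 9/(-2 - 27))**2 = (-2 + 9/(-29))**2 = (-2 + 9*(-1/29))**2 = (-2 - 9/29)**2 = (-67/29)**2 = 4489/841)
(u(-7) + Z(-29, 18))**2 = (4489/841 + 10)**2 = (12899/841)**2 = 166384201/707281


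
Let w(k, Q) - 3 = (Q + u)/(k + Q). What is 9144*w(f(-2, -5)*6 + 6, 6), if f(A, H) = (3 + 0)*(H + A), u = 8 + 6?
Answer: 490728/19 ≈ 25828.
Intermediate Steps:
u = 14
f(A, H) = 3*A + 3*H (f(A, H) = 3*(A + H) = 3*A + 3*H)
w(k, Q) = 3 + (14 + Q)/(Q + k) (w(k, Q) = 3 + (Q + 14)/(k + Q) = 3 + (14 + Q)/(Q + k))
9144*w(f(-2, -5)*6 + 6, 6) = 9144*((14 + 3*((3*(-2) + 3*(-5))*6 + 6) + 4*6)/(6 + ((3*(-2) + 3*(-5))*6 + 6))) = 9144*((14 + 3*((-6 - 15)*6 + 6) + 24)/(6 + ((-6 - 15)*6 + 6))) = 9144*((14 + 3*(-21*6 + 6) + 24)/(6 + (-21*6 + 6))) = 9144*((14 + 3*(-126 + 6) + 24)/(6 + (-126 + 6))) = 9144*((14 + 3*(-120) + 24)/(6 - 120)) = 9144*((14 - 360 + 24)/(-114)) = 9144*(-1/114*(-322)) = 9144*(161/57) = 490728/19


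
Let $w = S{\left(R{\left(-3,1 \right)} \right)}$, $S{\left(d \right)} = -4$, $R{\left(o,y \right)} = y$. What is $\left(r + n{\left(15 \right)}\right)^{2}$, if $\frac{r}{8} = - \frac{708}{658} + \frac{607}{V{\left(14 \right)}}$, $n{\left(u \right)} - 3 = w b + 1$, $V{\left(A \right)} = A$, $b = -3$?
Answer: $\frac{13583436304}{108241} \approx 1.2549 \cdot 10^{5}$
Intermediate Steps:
$w = -4$
$n{\left(u \right)} = 16$ ($n{\left(u \right)} = 3 + \left(\left(-4\right) \left(-3\right) + 1\right) = 3 + \left(12 + 1\right) = 3 + 13 = 16$)
$r = \frac{111284}{329}$ ($r = 8 \left(- \frac{708}{658} + \frac{607}{14}\right) = 8 \left(\left(-708\right) \frac{1}{658} + 607 \cdot \frac{1}{14}\right) = 8 \left(- \frac{354}{329} + \frac{607}{14}\right) = 8 \cdot \frac{27821}{658} = \frac{111284}{329} \approx 338.25$)
$\left(r + n{\left(15 \right)}\right)^{2} = \left(\frac{111284}{329} + 16\right)^{2} = \left(\frac{116548}{329}\right)^{2} = \frac{13583436304}{108241}$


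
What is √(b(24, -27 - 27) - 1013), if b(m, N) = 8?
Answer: I*√1005 ≈ 31.702*I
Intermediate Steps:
√(b(24, -27 - 27) - 1013) = √(8 - 1013) = √(-1005) = I*√1005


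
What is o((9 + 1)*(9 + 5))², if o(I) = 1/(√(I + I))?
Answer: 1/280 ≈ 0.0035714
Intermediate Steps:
o(I) = √2/(2*√I) (o(I) = 1/(√(2*I)) = 1/(√2*√I) = √2/(2*√I))
o((9 + 1)*(9 + 5))² = (√2/(2*√((9 + 1)*(9 + 5))))² = (√2/(2*√(10*14)))² = (√2/(2*√140))² = (√2*(√35/70)/2)² = (√70/140)² = 1/280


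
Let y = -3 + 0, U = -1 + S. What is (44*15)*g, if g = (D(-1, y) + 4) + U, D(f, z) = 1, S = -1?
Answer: 1980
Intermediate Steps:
U = -2 (U = -1 - 1 = -2)
y = -3
g = 3 (g = (1 + 4) - 2 = 5 - 2 = 3)
(44*15)*g = (44*15)*3 = 660*3 = 1980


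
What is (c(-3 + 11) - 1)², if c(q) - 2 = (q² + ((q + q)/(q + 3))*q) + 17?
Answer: 1060900/121 ≈ 8767.8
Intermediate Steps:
c(q) = 19 + q² + 2*q²/(3 + q) (c(q) = 2 + ((q² + ((q + q)/(q + 3))*q) + 17) = 2 + ((q² + ((2*q)/(3 + q))*q) + 17) = 2 + ((q² + (2*q/(3 + q))*q) + 17) = 2 + ((q² + 2*q²/(3 + q)) + 17) = 2 + (17 + q² + 2*q²/(3 + q)) = 19 + q² + 2*q²/(3 + q))
(c(-3 + 11) - 1)² = ((57 + (-3 + 11)³ + 5*(-3 + 11)² + 19*(-3 + 11))/(3 + (-3 + 11)) - 1)² = ((57 + 8³ + 5*8² + 19*8)/(3 + 8) - 1)² = ((57 + 512 + 5*64 + 152)/11 - 1)² = ((57 + 512 + 320 + 152)/11 - 1)² = ((1/11)*1041 - 1)² = (1041/11 - 1)² = (1030/11)² = 1060900/121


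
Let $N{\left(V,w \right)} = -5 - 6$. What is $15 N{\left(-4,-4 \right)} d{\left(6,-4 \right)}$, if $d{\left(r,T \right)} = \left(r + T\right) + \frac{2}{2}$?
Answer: $-495$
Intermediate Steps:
$d{\left(r,T \right)} = 1 + T + r$ ($d{\left(r,T \right)} = \left(T + r\right) + 2 \cdot \frac{1}{2} = \left(T + r\right) + 1 = 1 + T + r$)
$N{\left(V,w \right)} = -11$ ($N{\left(V,w \right)} = -5 - 6 = -11$)
$15 N{\left(-4,-4 \right)} d{\left(6,-4 \right)} = 15 \left(-11\right) \left(1 - 4 + 6\right) = \left(-165\right) 3 = -495$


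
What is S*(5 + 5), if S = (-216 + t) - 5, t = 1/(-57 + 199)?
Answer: -156905/71 ≈ -2209.9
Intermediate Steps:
t = 1/142 ≈ 0.0070423
S = -31381/142 (S = (-216 + 1/142) - 5 = -30671/142 - 5 = -31381/142 ≈ -220.99)
S*(5 + 5) = -31381*(5 + 5)/142 = -31381/142*10 = -156905/71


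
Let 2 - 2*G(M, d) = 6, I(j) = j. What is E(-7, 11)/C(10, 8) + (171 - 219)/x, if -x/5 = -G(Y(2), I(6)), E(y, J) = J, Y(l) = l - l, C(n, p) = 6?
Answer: 199/30 ≈ 6.6333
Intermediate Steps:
Y(l) = 0
G(M, d) = -2 (G(M, d) = 1 - ½*6 = 1 - 3 = -2)
x = -10 (x = -(-5)*(-2) = -5*2 = -10)
E(-7, 11)/C(10, 8) + (171 - 219)/x = 11/6 + (171 - 219)/(-10) = 11*(⅙) - 48*(-⅒) = 11/6 + 24/5 = 199/30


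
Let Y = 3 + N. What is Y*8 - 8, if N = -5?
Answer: -24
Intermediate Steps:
Y = -2 (Y = 3 - 5 = -2)
Y*8 - 8 = -2*8 - 8 = -16 - 8 = -24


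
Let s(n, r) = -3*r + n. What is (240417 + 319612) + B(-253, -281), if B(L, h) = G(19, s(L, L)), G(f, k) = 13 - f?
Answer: 560023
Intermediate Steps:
s(n, r) = n - 3*r
B(L, h) = -6 (B(L, h) = 13 - 1*19 = 13 - 19 = -6)
(240417 + 319612) + B(-253, -281) = (240417 + 319612) - 6 = 560029 - 6 = 560023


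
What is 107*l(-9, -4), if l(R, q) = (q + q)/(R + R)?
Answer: 428/9 ≈ 47.556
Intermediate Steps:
l(R, q) = q/R (l(R, q) = (2*q)/((2*R)) = (2*q)*(1/(2*R)) = q/R)
107*l(-9, -4) = 107*(-4/(-9)) = 107*(-4*(-⅑)) = 107*(4/9) = 428/9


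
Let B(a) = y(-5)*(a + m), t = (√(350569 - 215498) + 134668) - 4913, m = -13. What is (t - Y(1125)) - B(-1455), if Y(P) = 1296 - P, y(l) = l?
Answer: 122244 + √135071 ≈ 1.2261e+5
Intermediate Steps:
t = 129755 + √135071 (t = (√135071 + 134668) - 4913 = (134668 + √135071) - 4913 = 129755 + √135071 ≈ 1.3012e+5)
B(a) = 65 - 5*a (B(a) = -5*(a - 13) = -5*(-13 + a) = 65 - 5*a)
(t - Y(1125)) - B(-1455) = ((129755 + √135071) - (1296 - 1*1125)) - (65 - 5*(-1455)) = ((129755 + √135071) - (1296 - 1125)) - (65 + 7275) = ((129755 + √135071) - 1*171) - 1*7340 = ((129755 + √135071) - 171) - 7340 = (129584 + √135071) - 7340 = 122244 + √135071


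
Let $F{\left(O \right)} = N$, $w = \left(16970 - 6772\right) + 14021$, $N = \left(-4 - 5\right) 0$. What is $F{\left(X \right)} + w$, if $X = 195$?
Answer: $24219$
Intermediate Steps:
$N = 0$ ($N = \left(-9\right) 0 = 0$)
$w = 24219$ ($w = 10198 + 14021 = 24219$)
$F{\left(O \right)} = 0$
$F{\left(X \right)} + w = 0 + 24219 = 24219$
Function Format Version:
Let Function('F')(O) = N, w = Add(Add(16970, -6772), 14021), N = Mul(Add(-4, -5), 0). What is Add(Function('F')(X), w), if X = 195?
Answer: 24219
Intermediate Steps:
N = 0 (N = Mul(-9, 0) = 0)
w = 24219 (w = Add(10198, 14021) = 24219)
Function('F')(O) = 0
Add(Function('F')(X), w) = Add(0, 24219) = 24219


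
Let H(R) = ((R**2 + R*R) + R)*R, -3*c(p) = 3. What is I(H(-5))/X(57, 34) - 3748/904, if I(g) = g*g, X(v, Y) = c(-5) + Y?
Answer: 3803443/2486 ≈ 1529.9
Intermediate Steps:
c(p) = -1 (c(p) = -1/3*3 = -1)
H(R) = R*(R + 2*R**2) (H(R) = ((R**2 + R**2) + R)*R = (2*R**2 + R)*R = (R + 2*R**2)*R = R*(R + 2*R**2))
X(v, Y) = -1 + Y
I(g) = g**2
I(H(-5))/X(57, 34) - 3748/904 = ((-5)**2*(1 + 2*(-5)))**2/(-1 + 34) - 3748/904 = (25*(1 - 10))**2/33 - 3748*1/904 = (25*(-9))**2*(1/33) - 937/226 = (-225)**2*(1/33) - 937/226 = 50625*(1/33) - 937/226 = 16875/11 - 937/226 = 3803443/2486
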